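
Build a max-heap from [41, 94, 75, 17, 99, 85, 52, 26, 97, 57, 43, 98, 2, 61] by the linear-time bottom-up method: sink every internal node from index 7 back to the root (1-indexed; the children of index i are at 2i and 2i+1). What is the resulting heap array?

[99, 97, 98, 41, 94, 85, 61, 26, 17, 57, 43, 75, 2, 52]

sift down from index 7:
  52 vs only child 61 at index 14, swap → [41, 94, 75, 17, 99, 85, 61, 26, 97, 57, 43, 98, 2, 52]
sift down from index 6:
  85 vs larger child 98 at index 12, swap → [41, 94, 75, 17, 99, 98, 61, 26, 97, 57, 43, 85, 2, 52]
sift down from index 5: already satisfies heap property
sift down from index 4:
  17 vs larger child 97 at index 9, swap → [41, 94, 75, 97, 99, 98, 61, 26, 17, 57, 43, 85, 2, 52]
sift down from index 3:
  75 vs larger child 98 at index 6, swap → [41, 94, 98, 97, 99, 75, 61, 26, 17, 57, 43, 85, 2, 52]
  75 vs larger child 85 at index 12, swap → [41, 94, 98, 97, 99, 85, 61, 26, 17, 57, 43, 75, 2, 52]
sift down from index 2:
  94 vs larger child 99 at index 5, swap → [41, 99, 98, 97, 94, 85, 61, 26, 17, 57, 43, 75, 2, 52]
sift down from index 1:
  41 vs larger child 99 at index 2, swap → [99, 41, 98, 97, 94, 85, 61, 26, 17, 57, 43, 75, 2, 52]
  41 vs larger child 97 at index 4, swap → [99, 97, 98, 41, 94, 85, 61, 26, 17, 57, 43, 75, 2, 52]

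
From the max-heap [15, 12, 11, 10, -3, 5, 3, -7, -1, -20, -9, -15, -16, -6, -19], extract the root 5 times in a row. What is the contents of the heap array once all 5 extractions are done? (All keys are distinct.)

[3, -1, -6, -7, -3, -9, -15, -16, -19, -20]

extract-max #1 returns 15:
  remove root 15; move last element -19 to root → [-19, 12, 11, 10, -3, 5, 3, -7, -1, -20, -9, -15, -16, -6]
  -19 vs larger child 12 at index 1, swap → [12, -19, 11, 10, -3, 5, 3, -7, -1, -20, -9, -15, -16, -6]
  -19 vs larger child 10 at index 3, swap → [12, 10, 11, -19, -3, 5, 3, -7, -1, -20, -9, -15, -16, -6]
  -19 vs larger child -1 at index 8, swap → [12, 10, 11, -1, -3, 5, 3, -7, -19, -20, -9, -15, -16, -6]
extract-max #2 returns 12:
  remove root 12; move last element -6 to root → [-6, 10, 11, -1, -3, 5, 3, -7, -19, -20, -9, -15, -16]
  -6 vs larger child 11 at index 2, swap → [11, 10, -6, -1, -3, 5, 3, -7, -19, -20, -9, -15, -16]
  -6 vs larger child 5 at index 5, swap → [11, 10, 5, -1, -3, -6, 3, -7, -19, -20, -9, -15, -16]
extract-max #3 returns 11:
  remove root 11; move last element -16 to root → [-16, 10, 5, -1, -3, -6, 3, -7, -19, -20, -9, -15]
  -16 vs larger child 10 at index 1, swap → [10, -16, 5, -1, -3, -6, 3, -7, -19, -20, -9, -15]
  -16 vs larger child -1 at index 3, swap → [10, -1, 5, -16, -3, -6, 3, -7, -19, -20, -9, -15]
  -16 vs larger child -7 at index 7, swap → [10, -1, 5, -7, -3, -6, 3, -16, -19, -20, -9, -15]
extract-max #4 returns 10:
  remove root 10; move last element -15 to root → [-15, -1, 5, -7, -3, -6, 3, -16, -19, -20, -9]
  -15 vs larger child 5 at index 2, swap → [5, -1, -15, -7, -3, -6, 3, -16, -19, -20, -9]
  -15 vs larger child 3 at index 6, swap → [5, -1, 3, -7, -3, -6, -15, -16, -19, -20, -9]
extract-max #5 returns 5:
  remove root 5; move last element -9 to root → [-9, -1, 3, -7, -3, -6, -15, -16, -19, -20]
  -9 vs larger child 3 at index 2, swap → [3, -1, -9, -7, -3, -6, -15, -16, -19, -20]
  -9 vs larger child -6 at index 5, swap → [3, -1, -6, -7, -3, -9, -15, -16, -19, -20]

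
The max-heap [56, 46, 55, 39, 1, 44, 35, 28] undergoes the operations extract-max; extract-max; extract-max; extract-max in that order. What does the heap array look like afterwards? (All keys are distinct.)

[39, 35, 28, 1]

extract-max → returns 56:
  remove root 56; move last element 28 to root → [28, 46, 55, 39, 1, 44, 35]
  28 vs larger child 55 at index 2, swap → [55, 46, 28, 39, 1, 44, 35]
  28 vs larger child 44 at index 5, swap → [55, 46, 44, 39, 1, 28, 35]
extract-max → returns 55:
  remove root 55; move last element 35 to root → [35, 46, 44, 39, 1, 28]
  35 vs larger child 46 at index 1, swap → [46, 35, 44, 39, 1, 28]
  35 vs larger child 39 at index 3, swap → [46, 39, 44, 35, 1, 28]
extract-max → returns 46:
  remove root 46; move last element 28 to root → [28, 39, 44, 35, 1]
  28 vs larger child 44 at index 2, swap → [44, 39, 28, 35, 1]
extract-max → returns 44:
  remove root 44; move last element 1 to root → [1, 39, 28, 35]
  1 vs larger child 39 at index 1, swap → [39, 1, 28, 35]
  1 vs only child 35 at index 3, swap → [39, 35, 28, 1]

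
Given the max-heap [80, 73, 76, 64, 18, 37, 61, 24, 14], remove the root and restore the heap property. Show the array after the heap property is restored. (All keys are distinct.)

[76, 73, 61, 64, 18, 37, 14, 24]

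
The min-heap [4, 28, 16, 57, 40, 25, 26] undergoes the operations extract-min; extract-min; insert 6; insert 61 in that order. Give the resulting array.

extract-min → returns 4:
  remove root 4; move last element 26 to root → [26, 28, 16, 57, 40, 25]
  26 vs smaller child 16 at index 2, swap → [16, 28, 26, 57, 40, 25]
  26 vs only child 25 at index 5, swap → [16, 28, 25, 57, 40, 26]
extract-min → returns 16:
  remove root 16; move last element 26 to root → [26, 28, 25, 57, 40]
  26 vs smaller child 25 at index 2, swap → [25, 28, 26, 57, 40]
insert 6:
  append 6 at index 5 → [25, 28, 26, 57, 40, 6]
  6 < parent 26 at index 2, swap → [25, 28, 6, 57, 40, 26]
  6 < parent 25 at index 0, swap → [6, 28, 25, 57, 40, 26]
insert 61:
  append 61 at index 6 → [6, 28, 25, 57, 40, 26, 61] (no swap needed)

[6, 28, 25, 57, 40, 26, 61]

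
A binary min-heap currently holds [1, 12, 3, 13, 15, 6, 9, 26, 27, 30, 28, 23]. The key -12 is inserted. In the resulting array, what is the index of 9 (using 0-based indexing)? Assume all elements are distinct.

6

append -12 at index 12 → [1, 12, 3, 13, 15, 6, 9, 26, 27, 30, 28, 23, -12]
-12 < parent 6 at index 5, swap → [1, 12, 3, 13, 15, -12, 9, 26, 27, 30, 28, 23, 6]
-12 < parent 3 at index 2, swap → [1, 12, -12, 13, 15, 3, 9, 26, 27, 30, 28, 23, 6]
-12 < parent 1 at index 0, swap → [-12, 12, 1, 13, 15, 3, 9, 26, 27, 30, 28, 23, 6]
resulting array: [-12, 12, 1, 13, 15, 3, 9, 26, 27, 30, 28, 23, 6]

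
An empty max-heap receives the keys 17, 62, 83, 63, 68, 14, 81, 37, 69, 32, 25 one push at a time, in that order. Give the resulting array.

Insert 17:
  append 17 at index 0 → [17] (no swap needed)
Insert 62:
  append 62 at index 1 → [17, 62]
  62 > parent 17 at index 0, swap → [62, 17]
Insert 83:
  append 83 at index 2 → [62, 17, 83]
  83 > parent 62 at index 0, swap → [83, 17, 62]
Insert 63:
  append 63 at index 3 → [83, 17, 62, 63]
  63 > parent 17 at index 1, swap → [83, 63, 62, 17]
Insert 68:
  append 68 at index 4 → [83, 63, 62, 17, 68]
  68 > parent 63 at index 1, swap → [83, 68, 62, 17, 63]
Insert 14:
  append 14 at index 5 → [83, 68, 62, 17, 63, 14] (no swap needed)
Insert 81:
  append 81 at index 6 → [83, 68, 62, 17, 63, 14, 81]
  81 > parent 62 at index 2, swap → [83, 68, 81, 17, 63, 14, 62]
Insert 37:
  append 37 at index 7 → [83, 68, 81, 17, 63, 14, 62, 37]
  37 > parent 17 at index 3, swap → [83, 68, 81, 37, 63, 14, 62, 17]
Insert 69:
  append 69 at index 8 → [83, 68, 81, 37, 63, 14, 62, 17, 69]
  69 > parent 37 at index 3, swap → [83, 68, 81, 69, 63, 14, 62, 17, 37]
  69 > parent 68 at index 1, swap → [83, 69, 81, 68, 63, 14, 62, 17, 37]
Insert 32:
  append 32 at index 9 → [83, 69, 81, 68, 63, 14, 62, 17, 37, 32] (no swap needed)
Insert 25:
  append 25 at index 10 → [83, 69, 81, 68, 63, 14, 62, 17, 37, 32, 25] (no swap needed)

[83, 69, 81, 68, 63, 14, 62, 17, 37, 32, 25]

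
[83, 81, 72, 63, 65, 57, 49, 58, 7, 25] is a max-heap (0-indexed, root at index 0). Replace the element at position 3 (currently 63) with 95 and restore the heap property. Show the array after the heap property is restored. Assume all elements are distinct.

set index 3 from 63 to 95 → [83, 81, 72, 95, 65, 57, 49, 58, 7, 25]
95 > parent 81 at index 1, swap → [83, 95, 72, 81, 65, 57, 49, 58, 7, 25]
95 > parent 83 at index 0, swap → [95, 83, 72, 81, 65, 57, 49, 58, 7, 25]

[95, 83, 72, 81, 65, 57, 49, 58, 7, 25]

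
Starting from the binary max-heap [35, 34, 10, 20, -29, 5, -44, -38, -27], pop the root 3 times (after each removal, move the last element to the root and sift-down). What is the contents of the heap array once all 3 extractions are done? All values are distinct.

[10, -27, 5, -38, -29, -44]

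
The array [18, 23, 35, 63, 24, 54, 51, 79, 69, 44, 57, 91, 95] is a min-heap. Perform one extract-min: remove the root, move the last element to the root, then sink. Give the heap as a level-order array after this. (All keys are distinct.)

remove root 18; move last element 95 to root → [95, 23, 35, 63, 24, 54, 51, 79, 69, 44, 57, 91]
95 vs smaller child 23 at index 1, swap → [23, 95, 35, 63, 24, 54, 51, 79, 69, 44, 57, 91]
95 vs smaller child 24 at index 4, swap → [23, 24, 35, 63, 95, 54, 51, 79, 69, 44, 57, 91]
95 vs smaller child 44 at index 9, swap → [23, 24, 35, 63, 44, 54, 51, 79, 69, 95, 57, 91]

[23, 24, 35, 63, 44, 54, 51, 79, 69, 95, 57, 91]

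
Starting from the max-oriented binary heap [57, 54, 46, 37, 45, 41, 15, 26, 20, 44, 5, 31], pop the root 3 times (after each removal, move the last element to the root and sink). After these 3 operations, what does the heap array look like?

[45, 44, 41, 37, 31, 5, 15, 26, 20]

extract-max #1 returns 57:
  remove root 57; move last element 31 to root → [31, 54, 46, 37, 45, 41, 15, 26, 20, 44, 5]
  31 vs larger child 54 at index 1, swap → [54, 31, 46, 37, 45, 41, 15, 26, 20, 44, 5]
  31 vs larger child 45 at index 4, swap → [54, 45, 46, 37, 31, 41, 15, 26, 20, 44, 5]
  31 vs larger child 44 at index 9, swap → [54, 45, 46, 37, 44, 41, 15, 26, 20, 31, 5]
extract-max #2 returns 54:
  remove root 54; move last element 5 to root → [5, 45, 46, 37, 44, 41, 15, 26, 20, 31]
  5 vs larger child 46 at index 2, swap → [46, 45, 5, 37, 44, 41, 15, 26, 20, 31]
  5 vs larger child 41 at index 5, swap → [46, 45, 41, 37, 44, 5, 15, 26, 20, 31]
extract-max #3 returns 46:
  remove root 46; move last element 31 to root → [31, 45, 41, 37, 44, 5, 15, 26, 20]
  31 vs larger child 45 at index 1, swap → [45, 31, 41, 37, 44, 5, 15, 26, 20]
  31 vs larger child 44 at index 4, swap → [45, 44, 41, 37, 31, 5, 15, 26, 20]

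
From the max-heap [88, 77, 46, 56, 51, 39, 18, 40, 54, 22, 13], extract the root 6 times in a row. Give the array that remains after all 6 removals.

extract-max #1 returns 88:
  remove root 88; move last element 13 to root → [13, 77, 46, 56, 51, 39, 18, 40, 54, 22]
  13 vs larger child 77 at index 1, swap → [77, 13, 46, 56, 51, 39, 18, 40, 54, 22]
  13 vs larger child 56 at index 3, swap → [77, 56, 46, 13, 51, 39, 18, 40, 54, 22]
  13 vs larger child 54 at index 8, swap → [77, 56, 46, 54, 51, 39, 18, 40, 13, 22]
extract-max #2 returns 77:
  remove root 77; move last element 22 to root → [22, 56, 46, 54, 51, 39, 18, 40, 13]
  22 vs larger child 56 at index 1, swap → [56, 22, 46, 54, 51, 39, 18, 40, 13]
  22 vs larger child 54 at index 3, swap → [56, 54, 46, 22, 51, 39, 18, 40, 13]
  22 vs larger child 40 at index 7, swap → [56, 54, 46, 40, 51, 39, 18, 22, 13]
extract-max #3 returns 56:
  remove root 56; move last element 13 to root → [13, 54, 46, 40, 51, 39, 18, 22]
  13 vs larger child 54 at index 1, swap → [54, 13, 46, 40, 51, 39, 18, 22]
  13 vs larger child 51 at index 4, swap → [54, 51, 46, 40, 13, 39, 18, 22]
extract-max #4 returns 54:
  remove root 54; move last element 22 to root → [22, 51, 46, 40, 13, 39, 18]
  22 vs larger child 51 at index 1, swap → [51, 22, 46, 40, 13, 39, 18]
  22 vs larger child 40 at index 3, swap → [51, 40, 46, 22, 13, 39, 18]
extract-max #5 returns 51:
  remove root 51; move last element 18 to root → [18, 40, 46, 22, 13, 39]
  18 vs larger child 46 at index 2, swap → [46, 40, 18, 22, 13, 39]
  18 vs only child 39 at index 5, swap → [46, 40, 39, 22, 13, 18]
extract-max #6 returns 46:
  remove root 46; move last element 18 to root → [18, 40, 39, 22, 13]
  18 vs larger child 40 at index 1, swap → [40, 18, 39, 22, 13]
  18 vs larger child 22 at index 3, swap → [40, 22, 39, 18, 13]

[40, 22, 39, 18, 13]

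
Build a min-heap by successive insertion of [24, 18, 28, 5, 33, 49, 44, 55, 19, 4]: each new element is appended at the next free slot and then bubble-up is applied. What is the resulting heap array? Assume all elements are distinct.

Insert 24:
  append 24 at index 0 → [24] (no swap needed)
Insert 18:
  append 18 at index 1 → [24, 18]
  18 < parent 24 at index 0, swap → [18, 24]
Insert 28:
  append 28 at index 2 → [18, 24, 28] (no swap needed)
Insert 5:
  append 5 at index 3 → [18, 24, 28, 5]
  5 < parent 24 at index 1, swap → [18, 5, 28, 24]
  5 < parent 18 at index 0, swap → [5, 18, 28, 24]
Insert 33:
  append 33 at index 4 → [5, 18, 28, 24, 33] (no swap needed)
Insert 49:
  append 49 at index 5 → [5, 18, 28, 24, 33, 49] (no swap needed)
Insert 44:
  append 44 at index 6 → [5, 18, 28, 24, 33, 49, 44] (no swap needed)
Insert 55:
  append 55 at index 7 → [5, 18, 28, 24, 33, 49, 44, 55] (no swap needed)
Insert 19:
  append 19 at index 8 → [5, 18, 28, 24, 33, 49, 44, 55, 19]
  19 < parent 24 at index 3, swap → [5, 18, 28, 19, 33, 49, 44, 55, 24]
Insert 4:
  append 4 at index 9 → [5, 18, 28, 19, 33, 49, 44, 55, 24, 4]
  4 < parent 33 at index 4, swap → [5, 18, 28, 19, 4, 49, 44, 55, 24, 33]
  4 < parent 18 at index 1, swap → [5, 4, 28, 19, 18, 49, 44, 55, 24, 33]
  4 < parent 5 at index 0, swap → [4, 5, 28, 19, 18, 49, 44, 55, 24, 33]

[4, 5, 28, 19, 18, 49, 44, 55, 24, 33]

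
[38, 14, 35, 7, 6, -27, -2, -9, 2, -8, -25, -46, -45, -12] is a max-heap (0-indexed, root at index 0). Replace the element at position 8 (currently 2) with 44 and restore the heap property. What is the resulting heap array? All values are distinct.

set index 8 from 2 to 44 → [38, 14, 35, 7, 6, -27, -2, -9, 44, -8, -25, -46, -45, -12]
44 > parent 7 at index 3, swap → [38, 14, 35, 44, 6, -27, -2, -9, 7, -8, -25, -46, -45, -12]
44 > parent 14 at index 1, swap → [38, 44, 35, 14, 6, -27, -2, -9, 7, -8, -25, -46, -45, -12]
44 > parent 38 at index 0, swap → [44, 38, 35, 14, 6, -27, -2, -9, 7, -8, -25, -46, -45, -12]

[44, 38, 35, 14, 6, -27, -2, -9, 7, -8, -25, -46, -45, -12]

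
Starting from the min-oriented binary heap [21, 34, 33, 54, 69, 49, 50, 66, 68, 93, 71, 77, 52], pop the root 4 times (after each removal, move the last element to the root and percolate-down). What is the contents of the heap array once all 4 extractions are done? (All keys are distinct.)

extract-min #1 returns 21:
  remove root 21; move last element 52 to root → [52, 34, 33, 54, 69, 49, 50, 66, 68, 93, 71, 77]
  52 vs smaller child 33 at index 2, swap → [33, 34, 52, 54, 69, 49, 50, 66, 68, 93, 71, 77]
  52 vs smaller child 49 at index 5, swap → [33, 34, 49, 54, 69, 52, 50, 66, 68, 93, 71, 77]
extract-min #2 returns 33:
  remove root 33; move last element 77 to root → [77, 34, 49, 54, 69, 52, 50, 66, 68, 93, 71]
  77 vs smaller child 34 at index 1, swap → [34, 77, 49, 54, 69, 52, 50, 66, 68, 93, 71]
  77 vs smaller child 54 at index 3, swap → [34, 54, 49, 77, 69, 52, 50, 66, 68, 93, 71]
  77 vs smaller child 66 at index 7, swap → [34, 54, 49, 66, 69, 52, 50, 77, 68, 93, 71]
extract-min #3 returns 34:
  remove root 34; move last element 71 to root → [71, 54, 49, 66, 69, 52, 50, 77, 68, 93]
  71 vs smaller child 49 at index 2, swap → [49, 54, 71, 66, 69, 52, 50, 77, 68, 93]
  71 vs smaller child 50 at index 6, swap → [49, 54, 50, 66, 69, 52, 71, 77, 68, 93]
extract-min #4 returns 49:
  remove root 49; move last element 93 to root → [93, 54, 50, 66, 69, 52, 71, 77, 68]
  93 vs smaller child 50 at index 2, swap → [50, 54, 93, 66, 69, 52, 71, 77, 68]
  93 vs smaller child 52 at index 5, swap → [50, 54, 52, 66, 69, 93, 71, 77, 68]

[50, 54, 52, 66, 69, 93, 71, 77, 68]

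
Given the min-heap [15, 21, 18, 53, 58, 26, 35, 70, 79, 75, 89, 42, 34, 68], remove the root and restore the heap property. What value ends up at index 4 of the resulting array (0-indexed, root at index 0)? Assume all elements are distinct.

58

remove root 15; move last element 68 to root → [68, 21, 18, 53, 58, 26, 35, 70, 79, 75, 89, 42, 34]
68 vs smaller child 18 at index 2, swap → [18, 21, 68, 53, 58, 26, 35, 70, 79, 75, 89, 42, 34]
68 vs smaller child 26 at index 5, swap → [18, 21, 26, 53, 58, 68, 35, 70, 79, 75, 89, 42, 34]
68 vs smaller child 34 at index 12, swap → [18, 21, 26, 53, 58, 34, 35, 70, 79, 75, 89, 42, 68]
resulting array: [18, 21, 26, 53, 58, 34, 35, 70, 79, 75, 89, 42, 68]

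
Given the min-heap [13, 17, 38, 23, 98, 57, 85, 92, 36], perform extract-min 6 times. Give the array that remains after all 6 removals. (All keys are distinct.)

[85, 92, 98]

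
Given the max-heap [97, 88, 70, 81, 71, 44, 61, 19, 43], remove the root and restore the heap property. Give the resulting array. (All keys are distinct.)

[88, 81, 70, 43, 71, 44, 61, 19]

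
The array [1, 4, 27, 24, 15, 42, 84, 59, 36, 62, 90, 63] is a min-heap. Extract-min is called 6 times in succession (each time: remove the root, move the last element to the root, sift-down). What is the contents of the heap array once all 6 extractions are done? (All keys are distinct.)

[42, 59, 84, 63, 62, 90]

extract-min #1 returns 1:
  remove root 1; move last element 63 to root → [63, 4, 27, 24, 15, 42, 84, 59, 36, 62, 90]
  63 vs smaller child 4 at index 1, swap → [4, 63, 27, 24, 15, 42, 84, 59, 36, 62, 90]
  63 vs smaller child 15 at index 4, swap → [4, 15, 27, 24, 63, 42, 84, 59, 36, 62, 90]
  63 vs smaller child 62 at index 9, swap → [4, 15, 27, 24, 62, 42, 84, 59, 36, 63, 90]
extract-min #2 returns 4:
  remove root 4; move last element 90 to root → [90, 15, 27, 24, 62, 42, 84, 59, 36, 63]
  90 vs smaller child 15 at index 1, swap → [15, 90, 27, 24, 62, 42, 84, 59, 36, 63]
  90 vs smaller child 24 at index 3, swap → [15, 24, 27, 90, 62, 42, 84, 59, 36, 63]
  90 vs smaller child 36 at index 8, swap → [15, 24, 27, 36, 62, 42, 84, 59, 90, 63]
extract-min #3 returns 15:
  remove root 15; move last element 63 to root → [63, 24, 27, 36, 62, 42, 84, 59, 90]
  63 vs smaller child 24 at index 1, swap → [24, 63, 27, 36, 62, 42, 84, 59, 90]
  63 vs smaller child 36 at index 3, swap → [24, 36, 27, 63, 62, 42, 84, 59, 90]
  63 vs smaller child 59 at index 7, swap → [24, 36, 27, 59, 62, 42, 84, 63, 90]
extract-min #4 returns 24:
  remove root 24; move last element 90 to root → [90, 36, 27, 59, 62, 42, 84, 63]
  90 vs smaller child 27 at index 2, swap → [27, 36, 90, 59, 62, 42, 84, 63]
  90 vs smaller child 42 at index 5, swap → [27, 36, 42, 59, 62, 90, 84, 63]
extract-min #5 returns 27:
  remove root 27; move last element 63 to root → [63, 36, 42, 59, 62, 90, 84]
  63 vs smaller child 36 at index 1, swap → [36, 63, 42, 59, 62, 90, 84]
  63 vs smaller child 59 at index 3, swap → [36, 59, 42, 63, 62, 90, 84]
extract-min #6 returns 36:
  remove root 36; move last element 84 to root → [84, 59, 42, 63, 62, 90]
  84 vs smaller child 42 at index 2, swap → [42, 59, 84, 63, 62, 90]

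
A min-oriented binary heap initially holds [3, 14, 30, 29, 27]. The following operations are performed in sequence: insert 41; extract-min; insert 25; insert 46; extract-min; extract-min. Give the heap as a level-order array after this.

[27, 29, 30, 46, 41]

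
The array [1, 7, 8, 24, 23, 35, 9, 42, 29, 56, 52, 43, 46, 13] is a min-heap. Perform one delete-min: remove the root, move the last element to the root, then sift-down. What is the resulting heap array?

[7, 13, 8, 24, 23, 35, 9, 42, 29, 56, 52, 43, 46]

remove root 1; move last element 13 to root → [13, 7, 8, 24, 23, 35, 9, 42, 29, 56, 52, 43, 46]
13 vs smaller child 7 at index 1, swap → [7, 13, 8, 24, 23, 35, 9, 42, 29, 56, 52, 43, 46]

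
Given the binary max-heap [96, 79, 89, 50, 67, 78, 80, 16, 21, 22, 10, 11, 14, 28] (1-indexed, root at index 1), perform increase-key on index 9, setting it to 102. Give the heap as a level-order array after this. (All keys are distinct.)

set index 9 from 21 to 102 → [96, 79, 89, 50, 67, 78, 80, 16, 102, 22, 10, 11, 14, 28]
102 > parent 50 at index 4, swap → [96, 79, 89, 102, 67, 78, 80, 16, 50, 22, 10, 11, 14, 28]
102 > parent 79 at index 2, swap → [96, 102, 89, 79, 67, 78, 80, 16, 50, 22, 10, 11, 14, 28]
102 > parent 96 at index 1, swap → [102, 96, 89, 79, 67, 78, 80, 16, 50, 22, 10, 11, 14, 28]

[102, 96, 89, 79, 67, 78, 80, 16, 50, 22, 10, 11, 14, 28]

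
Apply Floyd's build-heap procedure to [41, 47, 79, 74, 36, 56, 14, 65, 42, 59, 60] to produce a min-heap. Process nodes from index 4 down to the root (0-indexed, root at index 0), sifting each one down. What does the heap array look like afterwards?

sift down from index 4: already satisfies heap property
sift down from index 3:
  74 vs smaller child 42 at index 8, swap → [41, 47, 79, 42, 36, 56, 14, 65, 74, 59, 60]
sift down from index 2:
  79 vs smaller child 14 at index 6, swap → [41, 47, 14, 42, 36, 56, 79, 65, 74, 59, 60]
sift down from index 1:
  47 vs smaller child 36 at index 4, swap → [41, 36, 14, 42, 47, 56, 79, 65, 74, 59, 60]
sift down from index 0:
  41 vs smaller child 14 at index 2, swap → [14, 36, 41, 42, 47, 56, 79, 65, 74, 59, 60]

[14, 36, 41, 42, 47, 56, 79, 65, 74, 59, 60]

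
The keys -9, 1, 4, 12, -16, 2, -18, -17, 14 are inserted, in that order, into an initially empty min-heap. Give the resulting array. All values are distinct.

Insert -9:
  append -9 at index 0 → [-9] (no swap needed)
Insert 1:
  append 1 at index 1 → [-9, 1] (no swap needed)
Insert 4:
  append 4 at index 2 → [-9, 1, 4] (no swap needed)
Insert 12:
  append 12 at index 3 → [-9, 1, 4, 12] (no swap needed)
Insert -16:
  append -16 at index 4 → [-9, 1, 4, 12, -16]
  -16 < parent 1 at index 1, swap → [-9, -16, 4, 12, 1]
  -16 < parent -9 at index 0, swap → [-16, -9, 4, 12, 1]
Insert 2:
  append 2 at index 5 → [-16, -9, 4, 12, 1, 2]
  2 < parent 4 at index 2, swap → [-16, -9, 2, 12, 1, 4]
Insert -18:
  append -18 at index 6 → [-16, -9, 2, 12, 1, 4, -18]
  -18 < parent 2 at index 2, swap → [-16, -9, -18, 12, 1, 4, 2]
  -18 < parent -16 at index 0, swap → [-18, -9, -16, 12, 1, 4, 2]
Insert -17:
  append -17 at index 7 → [-18, -9, -16, 12, 1, 4, 2, -17]
  -17 < parent 12 at index 3, swap → [-18, -9, -16, -17, 1, 4, 2, 12]
  -17 < parent -9 at index 1, swap → [-18, -17, -16, -9, 1, 4, 2, 12]
Insert 14:
  append 14 at index 8 → [-18, -17, -16, -9, 1, 4, 2, 12, 14] (no swap needed)

[-18, -17, -16, -9, 1, 4, 2, 12, 14]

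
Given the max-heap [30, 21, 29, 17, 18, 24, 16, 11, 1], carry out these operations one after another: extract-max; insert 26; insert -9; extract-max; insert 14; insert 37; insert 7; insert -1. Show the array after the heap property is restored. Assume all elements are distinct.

extract-max → returns 30:
  remove root 30; move last element 1 to root → [1, 21, 29, 17, 18, 24, 16, 11]
  1 vs larger child 29 at index 2, swap → [29, 21, 1, 17, 18, 24, 16, 11]
  1 vs larger child 24 at index 5, swap → [29, 21, 24, 17, 18, 1, 16, 11]
insert 26:
  append 26 at index 8 → [29, 21, 24, 17, 18, 1, 16, 11, 26]
  26 > parent 17 at index 3, swap → [29, 21, 24, 26, 18, 1, 16, 11, 17]
  26 > parent 21 at index 1, swap → [29, 26, 24, 21, 18, 1, 16, 11, 17]
insert -9:
  append -9 at index 9 → [29, 26, 24, 21, 18, 1, 16, 11, 17, -9] (no swap needed)
extract-max → returns 29:
  remove root 29; move last element -9 to root → [-9, 26, 24, 21, 18, 1, 16, 11, 17]
  -9 vs larger child 26 at index 1, swap → [26, -9, 24, 21, 18, 1, 16, 11, 17]
  -9 vs larger child 21 at index 3, swap → [26, 21, 24, -9, 18, 1, 16, 11, 17]
  -9 vs larger child 17 at index 8, swap → [26, 21, 24, 17, 18, 1, 16, 11, -9]
insert 14:
  append 14 at index 9 → [26, 21, 24, 17, 18, 1, 16, 11, -9, 14] (no swap needed)
insert 37:
  append 37 at index 10 → [26, 21, 24, 17, 18, 1, 16, 11, -9, 14, 37]
  37 > parent 18 at index 4, swap → [26, 21, 24, 17, 37, 1, 16, 11, -9, 14, 18]
  37 > parent 21 at index 1, swap → [26, 37, 24, 17, 21, 1, 16, 11, -9, 14, 18]
  37 > parent 26 at index 0, swap → [37, 26, 24, 17, 21, 1, 16, 11, -9, 14, 18]
insert 7:
  append 7 at index 11 → [37, 26, 24, 17, 21, 1, 16, 11, -9, 14, 18, 7]
  7 > parent 1 at index 5, swap → [37, 26, 24, 17, 21, 7, 16, 11, -9, 14, 18, 1]
insert -1:
  append -1 at index 12 → [37, 26, 24, 17, 21, 7, 16, 11, -9, 14, 18, 1, -1] (no swap needed)

[37, 26, 24, 17, 21, 7, 16, 11, -9, 14, 18, 1, -1]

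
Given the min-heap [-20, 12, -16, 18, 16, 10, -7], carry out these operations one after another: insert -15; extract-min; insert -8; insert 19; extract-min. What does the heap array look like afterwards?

insert -15:
  append -15 at index 7 → [-20, 12, -16, 18, 16, 10, -7, -15]
  -15 < parent 18 at index 3, swap → [-20, 12, -16, -15, 16, 10, -7, 18]
  -15 < parent 12 at index 1, swap → [-20, -15, -16, 12, 16, 10, -7, 18]
extract-min → returns -20:
  remove root -20; move last element 18 to root → [18, -15, -16, 12, 16, 10, -7]
  18 vs smaller child -16 at index 2, swap → [-16, -15, 18, 12, 16, 10, -7]
  18 vs smaller child -7 at index 6, swap → [-16, -15, -7, 12, 16, 10, 18]
insert -8:
  append -8 at index 7 → [-16, -15, -7, 12, 16, 10, 18, -8]
  -8 < parent 12 at index 3, swap → [-16, -15, -7, -8, 16, 10, 18, 12]
insert 19:
  append 19 at index 8 → [-16, -15, -7, -8, 16, 10, 18, 12, 19] (no swap needed)
extract-min → returns -16:
  remove root -16; move last element 19 to root → [19, -15, -7, -8, 16, 10, 18, 12]
  19 vs smaller child -15 at index 1, swap → [-15, 19, -7, -8, 16, 10, 18, 12]
  19 vs smaller child -8 at index 3, swap → [-15, -8, -7, 19, 16, 10, 18, 12]
  19 vs only child 12 at index 7, swap → [-15, -8, -7, 12, 16, 10, 18, 19]

[-15, -8, -7, 12, 16, 10, 18, 19]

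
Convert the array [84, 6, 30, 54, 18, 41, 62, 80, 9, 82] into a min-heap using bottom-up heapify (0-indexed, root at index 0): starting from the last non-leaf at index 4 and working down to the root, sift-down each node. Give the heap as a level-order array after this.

sift down from index 4: already satisfies heap property
sift down from index 3:
  54 vs smaller child 9 at index 8, swap → [84, 6, 30, 9, 18, 41, 62, 80, 54, 82]
sift down from index 2: already satisfies heap property
sift down from index 1: already satisfies heap property
sift down from index 0:
  84 vs smaller child 6 at index 1, swap → [6, 84, 30, 9, 18, 41, 62, 80, 54, 82]
  84 vs smaller child 9 at index 3, swap → [6, 9, 30, 84, 18, 41, 62, 80, 54, 82]
  84 vs smaller child 54 at index 8, swap → [6, 9, 30, 54, 18, 41, 62, 80, 84, 82]

[6, 9, 30, 54, 18, 41, 62, 80, 84, 82]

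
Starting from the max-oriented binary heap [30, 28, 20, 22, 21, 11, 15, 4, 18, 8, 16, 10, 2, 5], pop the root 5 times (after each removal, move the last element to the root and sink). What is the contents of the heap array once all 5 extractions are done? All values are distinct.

[18, 16, 15, 10, 8, 11, 2, 4, 5]

extract-max #1 returns 30:
  remove root 30; move last element 5 to root → [5, 28, 20, 22, 21, 11, 15, 4, 18, 8, 16, 10, 2]
  5 vs larger child 28 at index 1, swap → [28, 5, 20, 22, 21, 11, 15, 4, 18, 8, 16, 10, 2]
  5 vs larger child 22 at index 3, swap → [28, 22, 20, 5, 21, 11, 15, 4, 18, 8, 16, 10, 2]
  5 vs larger child 18 at index 8, swap → [28, 22, 20, 18, 21, 11, 15, 4, 5, 8, 16, 10, 2]
extract-max #2 returns 28:
  remove root 28; move last element 2 to root → [2, 22, 20, 18, 21, 11, 15, 4, 5, 8, 16, 10]
  2 vs larger child 22 at index 1, swap → [22, 2, 20, 18, 21, 11, 15, 4, 5, 8, 16, 10]
  2 vs larger child 21 at index 4, swap → [22, 21, 20, 18, 2, 11, 15, 4, 5, 8, 16, 10]
  2 vs larger child 16 at index 10, swap → [22, 21, 20, 18, 16, 11, 15, 4, 5, 8, 2, 10]
extract-max #3 returns 22:
  remove root 22; move last element 10 to root → [10, 21, 20, 18, 16, 11, 15, 4, 5, 8, 2]
  10 vs larger child 21 at index 1, swap → [21, 10, 20, 18, 16, 11, 15, 4, 5, 8, 2]
  10 vs larger child 18 at index 3, swap → [21, 18, 20, 10, 16, 11, 15, 4, 5, 8, 2]
extract-max #4 returns 21:
  remove root 21; move last element 2 to root → [2, 18, 20, 10, 16, 11, 15, 4, 5, 8]
  2 vs larger child 20 at index 2, swap → [20, 18, 2, 10, 16, 11, 15, 4, 5, 8]
  2 vs larger child 15 at index 6, swap → [20, 18, 15, 10, 16, 11, 2, 4, 5, 8]
extract-max #5 returns 20:
  remove root 20; move last element 8 to root → [8, 18, 15, 10, 16, 11, 2, 4, 5]
  8 vs larger child 18 at index 1, swap → [18, 8, 15, 10, 16, 11, 2, 4, 5]
  8 vs larger child 16 at index 4, swap → [18, 16, 15, 10, 8, 11, 2, 4, 5]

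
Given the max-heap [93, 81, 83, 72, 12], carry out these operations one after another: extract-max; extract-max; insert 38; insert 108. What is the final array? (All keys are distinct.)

[108, 81, 12, 38, 72]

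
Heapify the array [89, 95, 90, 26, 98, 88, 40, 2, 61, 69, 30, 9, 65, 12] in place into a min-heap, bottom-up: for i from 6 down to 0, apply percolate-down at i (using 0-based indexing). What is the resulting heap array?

[2, 26, 9, 61, 30, 65, 12, 95, 89, 69, 98, 88, 90, 40]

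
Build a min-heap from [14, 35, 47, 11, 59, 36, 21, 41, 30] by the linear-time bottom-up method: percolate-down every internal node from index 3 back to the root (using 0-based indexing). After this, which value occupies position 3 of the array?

sift down from index 3: already satisfies heap property
sift down from index 2:
  47 vs smaller child 21 at index 6, swap → [14, 35, 21, 11, 59, 36, 47, 41, 30]
sift down from index 1:
  35 vs smaller child 11 at index 3, swap → [14, 11, 21, 35, 59, 36, 47, 41, 30]
  35 vs smaller child 30 at index 8, swap → [14, 11, 21, 30, 59, 36, 47, 41, 35]
sift down from index 0:
  14 vs smaller child 11 at index 1, swap → [11, 14, 21, 30, 59, 36, 47, 41, 35]
resulting array: [11, 14, 21, 30, 59, 36, 47, 41, 35]

30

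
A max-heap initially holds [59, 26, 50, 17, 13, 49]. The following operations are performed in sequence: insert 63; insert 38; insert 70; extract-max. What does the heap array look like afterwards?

insert 63:
  append 63 at index 6 → [59, 26, 50, 17, 13, 49, 63]
  63 > parent 50 at index 2, swap → [59, 26, 63, 17, 13, 49, 50]
  63 > parent 59 at index 0, swap → [63, 26, 59, 17, 13, 49, 50]
insert 38:
  append 38 at index 7 → [63, 26, 59, 17, 13, 49, 50, 38]
  38 > parent 17 at index 3, swap → [63, 26, 59, 38, 13, 49, 50, 17]
  38 > parent 26 at index 1, swap → [63, 38, 59, 26, 13, 49, 50, 17]
insert 70:
  append 70 at index 8 → [63, 38, 59, 26, 13, 49, 50, 17, 70]
  70 > parent 26 at index 3, swap → [63, 38, 59, 70, 13, 49, 50, 17, 26]
  70 > parent 38 at index 1, swap → [63, 70, 59, 38, 13, 49, 50, 17, 26]
  70 > parent 63 at index 0, swap → [70, 63, 59, 38, 13, 49, 50, 17, 26]
extract-max → returns 70:
  remove root 70; move last element 26 to root → [26, 63, 59, 38, 13, 49, 50, 17]
  26 vs larger child 63 at index 1, swap → [63, 26, 59, 38, 13, 49, 50, 17]
  26 vs larger child 38 at index 3, swap → [63, 38, 59, 26, 13, 49, 50, 17]

[63, 38, 59, 26, 13, 49, 50, 17]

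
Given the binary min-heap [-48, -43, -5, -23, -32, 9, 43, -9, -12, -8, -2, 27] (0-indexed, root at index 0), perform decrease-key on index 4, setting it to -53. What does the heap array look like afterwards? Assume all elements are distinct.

[-53, -48, -5, -23, -43, 9, 43, -9, -12, -8, -2, 27]

set index 4 from -32 to -53 → [-48, -43, -5, -23, -53, 9, 43, -9, -12, -8, -2, 27]
-53 < parent -43 at index 1, swap → [-48, -53, -5, -23, -43, 9, 43, -9, -12, -8, -2, 27]
-53 < parent -48 at index 0, swap → [-53, -48, -5, -23, -43, 9, 43, -9, -12, -8, -2, 27]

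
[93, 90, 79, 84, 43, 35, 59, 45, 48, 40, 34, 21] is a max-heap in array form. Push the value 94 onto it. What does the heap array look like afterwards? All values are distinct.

append 94 at index 12 → [93, 90, 79, 84, 43, 35, 59, 45, 48, 40, 34, 21, 94]
94 > parent 35 at index 5, swap → [93, 90, 79, 84, 43, 94, 59, 45, 48, 40, 34, 21, 35]
94 > parent 79 at index 2, swap → [93, 90, 94, 84, 43, 79, 59, 45, 48, 40, 34, 21, 35]
94 > parent 93 at index 0, swap → [94, 90, 93, 84, 43, 79, 59, 45, 48, 40, 34, 21, 35]

[94, 90, 93, 84, 43, 79, 59, 45, 48, 40, 34, 21, 35]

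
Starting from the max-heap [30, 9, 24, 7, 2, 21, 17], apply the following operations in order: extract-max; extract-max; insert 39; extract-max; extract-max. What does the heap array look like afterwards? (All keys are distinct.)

[17, 9, 2, 7]

extract-max → returns 30:
  remove root 30; move last element 17 to root → [17, 9, 24, 7, 2, 21]
  17 vs larger child 24 at index 2, swap → [24, 9, 17, 7, 2, 21]
  17 vs only child 21 at index 5, swap → [24, 9, 21, 7, 2, 17]
extract-max → returns 24:
  remove root 24; move last element 17 to root → [17, 9, 21, 7, 2]
  17 vs larger child 21 at index 2, swap → [21, 9, 17, 7, 2]
insert 39:
  append 39 at index 5 → [21, 9, 17, 7, 2, 39]
  39 > parent 17 at index 2, swap → [21, 9, 39, 7, 2, 17]
  39 > parent 21 at index 0, swap → [39, 9, 21, 7, 2, 17]
extract-max → returns 39:
  remove root 39; move last element 17 to root → [17, 9, 21, 7, 2]
  17 vs larger child 21 at index 2, swap → [21, 9, 17, 7, 2]
extract-max → returns 21:
  remove root 21; move last element 2 to root → [2, 9, 17, 7]
  2 vs larger child 17 at index 2, swap → [17, 9, 2, 7]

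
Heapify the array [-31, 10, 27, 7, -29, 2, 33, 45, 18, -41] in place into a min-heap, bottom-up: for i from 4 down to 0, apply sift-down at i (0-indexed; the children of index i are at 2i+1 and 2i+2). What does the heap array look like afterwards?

[-41, -31, 2, 7, -29, 27, 33, 45, 18, 10]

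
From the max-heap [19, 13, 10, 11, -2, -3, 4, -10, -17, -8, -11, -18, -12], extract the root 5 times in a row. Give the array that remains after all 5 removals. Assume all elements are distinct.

extract-max #1 returns 19:
  remove root 19; move last element -12 to root → [-12, 13, 10, 11, -2, -3, 4, -10, -17, -8, -11, -18]
  -12 vs larger child 13 at index 1, swap → [13, -12, 10, 11, -2, -3, 4, -10, -17, -8, -11, -18]
  -12 vs larger child 11 at index 3, swap → [13, 11, 10, -12, -2, -3, 4, -10, -17, -8, -11, -18]
  -12 vs larger child -10 at index 7, swap → [13, 11, 10, -10, -2, -3, 4, -12, -17, -8, -11, -18]
extract-max #2 returns 13:
  remove root 13; move last element -18 to root → [-18, 11, 10, -10, -2, -3, 4, -12, -17, -8, -11]
  -18 vs larger child 11 at index 1, swap → [11, -18, 10, -10, -2, -3, 4, -12, -17, -8, -11]
  -18 vs larger child -2 at index 4, swap → [11, -2, 10, -10, -18, -3, 4, -12, -17, -8, -11]
  -18 vs larger child -8 at index 9, swap → [11, -2, 10, -10, -8, -3, 4, -12, -17, -18, -11]
extract-max #3 returns 11:
  remove root 11; move last element -11 to root → [-11, -2, 10, -10, -8, -3, 4, -12, -17, -18]
  -11 vs larger child 10 at index 2, swap → [10, -2, -11, -10, -8, -3, 4, -12, -17, -18]
  -11 vs larger child 4 at index 6, swap → [10, -2, 4, -10, -8, -3, -11, -12, -17, -18]
extract-max #4 returns 10:
  remove root 10; move last element -18 to root → [-18, -2, 4, -10, -8, -3, -11, -12, -17]
  -18 vs larger child 4 at index 2, swap → [4, -2, -18, -10, -8, -3, -11, -12, -17]
  -18 vs larger child -3 at index 5, swap → [4, -2, -3, -10, -8, -18, -11, -12, -17]
extract-max #5 returns 4:
  remove root 4; move last element -17 to root → [-17, -2, -3, -10, -8, -18, -11, -12]
  -17 vs larger child -2 at index 1, swap → [-2, -17, -3, -10, -8, -18, -11, -12]
  -17 vs larger child -8 at index 4, swap → [-2, -8, -3, -10, -17, -18, -11, -12]

[-2, -8, -3, -10, -17, -18, -11, -12]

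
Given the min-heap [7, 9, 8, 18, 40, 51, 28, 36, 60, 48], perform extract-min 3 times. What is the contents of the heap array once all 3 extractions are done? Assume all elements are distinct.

extract-min #1 returns 7:
  remove root 7; move last element 48 to root → [48, 9, 8, 18, 40, 51, 28, 36, 60]
  48 vs smaller child 8 at index 2, swap → [8, 9, 48, 18, 40, 51, 28, 36, 60]
  48 vs smaller child 28 at index 6, swap → [8, 9, 28, 18, 40, 51, 48, 36, 60]
extract-min #2 returns 8:
  remove root 8; move last element 60 to root → [60, 9, 28, 18, 40, 51, 48, 36]
  60 vs smaller child 9 at index 1, swap → [9, 60, 28, 18, 40, 51, 48, 36]
  60 vs smaller child 18 at index 3, swap → [9, 18, 28, 60, 40, 51, 48, 36]
  60 vs only child 36 at index 7, swap → [9, 18, 28, 36, 40, 51, 48, 60]
extract-min #3 returns 9:
  remove root 9; move last element 60 to root → [60, 18, 28, 36, 40, 51, 48]
  60 vs smaller child 18 at index 1, swap → [18, 60, 28, 36, 40, 51, 48]
  60 vs smaller child 36 at index 3, swap → [18, 36, 28, 60, 40, 51, 48]

[18, 36, 28, 60, 40, 51, 48]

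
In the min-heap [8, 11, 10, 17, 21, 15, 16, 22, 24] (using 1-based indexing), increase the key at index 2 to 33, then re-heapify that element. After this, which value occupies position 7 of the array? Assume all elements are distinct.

16

set index 2 from 11 to 33 → [8, 33, 10, 17, 21, 15, 16, 22, 24]
33 vs smaller child 17 at index 4, swap → [8, 17, 10, 33, 21, 15, 16, 22, 24]
33 vs smaller child 22 at index 8, swap → [8, 17, 10, 22, 21, 15, 16, 33, 24]
resulting array: [8, 17, 10, 22, 21, 15, 16, 33, 24]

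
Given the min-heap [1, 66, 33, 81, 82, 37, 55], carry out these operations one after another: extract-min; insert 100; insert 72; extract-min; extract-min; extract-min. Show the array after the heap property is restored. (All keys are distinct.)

[66, 72, 81, 100, 82]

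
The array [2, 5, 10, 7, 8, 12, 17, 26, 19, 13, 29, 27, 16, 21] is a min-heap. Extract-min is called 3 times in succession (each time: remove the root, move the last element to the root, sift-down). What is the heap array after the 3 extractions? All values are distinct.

[8, 13, 10, 19, 16, 12, 17, 26, 21, 27, 29]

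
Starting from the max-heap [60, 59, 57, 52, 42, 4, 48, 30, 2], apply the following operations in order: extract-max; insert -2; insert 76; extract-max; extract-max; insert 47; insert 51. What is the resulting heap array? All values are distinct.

[57, 52, 48, 47, 51, 4, -2, 2, 30, 42]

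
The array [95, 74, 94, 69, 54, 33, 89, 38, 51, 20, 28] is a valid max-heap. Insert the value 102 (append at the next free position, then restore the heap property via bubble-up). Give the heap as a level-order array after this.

append 102 at index 11 → [95, 74, 94, 69, 54, 33, 89, 38, 51, 20, 28, 102]
102 > parent 33 at index 5, swap → [95, 74, 94, 69, 54, 102, 89, 38, 51, 20, 28, 33]
102 > parent 94 at index 2, swap → [95, 74, 102, 69, 54, 94, 89, 38, 51, 20, 28, 33]
102 > parent 95 at index 0, swap → [102, 74, 95, 69, 54, 94, 89, 38, 51, 20, 28, 33]

[102, 74, 95, 69, 54, 94, 89, 38, 51, 20, 28, 33]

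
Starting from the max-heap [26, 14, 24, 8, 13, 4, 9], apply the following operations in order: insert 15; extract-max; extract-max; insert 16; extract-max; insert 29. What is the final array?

insert 15:
  append 15 at index 7 → [26, 14, 24, 8, 13, 4, 9, 15]
  15 > parent 8 at index 3, swap → [26, 14, 24, 15, 13, 4, 9, 8]
  15 > parent 14 at index 1, swap → [26, 15, 24, 14, 13, 4, 9, 8]
extract-max → returns 26:
  remove root 26; move last element 8 to root → [8, 15, 24, 14, 13, 4, 9]
  8 vs larger child 24 at index 2, swap → [24, 15, 8, 14, 13, 4, 9]
  8 vs larger child 9 at index 6, swap → [24, 15, 9, 14, 13, 4, 8]
extract-max → returns 24:
  remove root 24; move last element 8 to root → [8, 15, 9, 14, 13, 4]
  8 vs larger child 15 at index 1, swap → [15, 8, 9, 14, 13, 4]
  8 vs larger child 14 at index 3, swap → [15, 14, 9, 8, 13, 4]
insert 16:
  append 16 at index 6 → [15, 14, 9, 8, 13, 4, 16]
  16 > parent 9 at index 2, swap → [15, 14, 16, 8, 13, 4, 9]
  16 > parent 15 at index 0, swap → [16, 14, 15, 8, 13, 4, 9]
extract-max → returns 16:
  remove root 16; move last element 9 to root → [9, 14, 15, 8, 13, 4]
  9 vs larger child 15 at index 2, swap → [15, 14, 9, 8, 13, 4]
insert 29:
  append 29 at index 6 → [15, 14, 9, 8, 13, 4, 29]
  29 > parent 9 at index 2, swap → [15, 14, 29, 8, 13, 4, 9]
  29 > parent 15 at index 0, swap → [29, 14, 15, 8, 13, 4, 9]

[29, 14, 15, 8, 13, 4, 9]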